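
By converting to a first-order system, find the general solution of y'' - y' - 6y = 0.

Let x_1 = y, x_2 = y'. Then x_1' = x_2 and x_2' = 6x_1 + x_2.
A = [[0,1],[6,1]]; det(A-λI) = λ^2 - λ - 6.
Eigenvalues λ = -2, 3 with eigenvectors (1,-2), (1,3).

y(t) = C_1e^(-2t) + C_2e^(3t)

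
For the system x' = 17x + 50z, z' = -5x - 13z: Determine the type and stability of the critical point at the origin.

unstable spiral

A = [[17,50],[-5,-13]]; det(A-λI) = λ^2 - 4λ + 29.
λ = 2 ± 5i: positive real part.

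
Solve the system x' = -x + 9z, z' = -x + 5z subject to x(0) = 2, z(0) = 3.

x(t) = 21te^(2t) + 2e^(2t), z(t) = 7te^(2t) + 3e^(2t)

Coefficient matrix A = [[-1, 9], [-1, 5]].
Characteristic polynomial det(A - λI) = λ^2 - 4λ + 4 = 0.
Single eigenvalue λ = 2 with algebraic multiplicity 2.
Eigenvector v = (-3,-1); generalized eigenvector w with (A-λI)w=v is (1,0).
General solution: e^(2t)[c_1·v + c_2·(t·v + w)].
Applying x(0)=2, z(0)=3 gives c_1=-3, c_2=-7.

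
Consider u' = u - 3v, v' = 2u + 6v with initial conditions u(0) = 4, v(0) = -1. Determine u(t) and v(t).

Coefficient matrix A = [[1, -3], [2, 6]].
Characteristic polynomial det(A - λI) = λ^2 - 7λ + 12 = 0.
Eigenvalues λ = 3, 4.
For λ=3: (A-λI) row 1 is [-2, -3], so an eigenvector is (-3, 2).
For λ=4: (A-λI) row 1 is [-3, -3], so an eigenvector is (1, -1).
General solution: C_1e^(3t)(-3,2) + C_2e^(4t)(1,-1).
Applying u(0)=4, v(0)=-1 gives C_1=-3, C_2=-5.

u(t) = -5e^(4t) + 9e^(3t), v(t) = 5e^(4t) - 6e^(3t)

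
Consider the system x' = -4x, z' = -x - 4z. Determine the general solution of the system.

Coefficient matrix A = [[-4, 0], [-1, -4]].
Characteristic polynomial det(A - λI) = λ^2 + 8λ + 16 = 0.
Single eigenvalue λ = -4 with algebraic multiplicity 2.
Eigenvector v = (0,-1); generalized eigenvector w with (A-λI)w=v is (1,-3).
General solution: e^(-4t)[K_1·v + K_2·(t·v + w)].

x(t) = K_2e^(-4t), z(t) = -K_1e^(-4t) - K_2te^(-4t) - 3K_2e^(-4t)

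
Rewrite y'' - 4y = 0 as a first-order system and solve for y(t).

Let x_1 = y, x_2 = y'. Then x_1' = x_2 and x_2' = 4x_1.
A = [[0,1],[4,0]]; det(A-λI) = λ^2 - 4.
Eigenvalues λ = 2, -2 with eigenvectors (1,2), (1,-2).

y(t) = K_1e^(2t) + K_2e^(-2t)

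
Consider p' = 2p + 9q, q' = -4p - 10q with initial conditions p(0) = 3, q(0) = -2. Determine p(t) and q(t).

Coefficient matrix A = [[2, 9], [-4, -10]].
Characteristic polynomial det(A - λI) = λ^2 + 8λ + 16 = 0.
Single eigenvalue λ = -4 with algebraic multiplicity 2.
Eigenvector v = (3,-2); generalized eigenvector w with (A-λI)w=v is (-1,1).
General solution: e^(-4t)[c_1·v + c_2·(t·v + w)].
Applying p(0)=3, q(0)=-2 gives c_1=1, c_2=0.

p(t) = 3e^(-4t), q(t) = -2e^(-4t)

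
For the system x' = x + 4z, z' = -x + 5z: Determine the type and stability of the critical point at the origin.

unstable improper node

A = [[1,4],[-1,5]]; det(A-λI) = λ^2 - 6λ + 9.
repeated λ = 3 with a single eigenvector.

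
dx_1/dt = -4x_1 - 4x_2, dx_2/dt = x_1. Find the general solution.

x_1(t) = -2K_1e^(-2t) - 2K_2te^(-2t) - 3K_2e^(-2t), x_2(t) = K_1e^(-2t) + K_2te^(-2t) + 2K_2e^(-2t)

Coefficient matrix A = [[-4, -4], [1, 0]].
Characteristic polynomial det(A - λI) = λ^2 + 4λ + 4 = 0.
Single eigenvalue λ = -2 with algebraic multiplicity 2.
Eigenvector v = (-2,1); generalized eigenvector w with (A-λI)w=v is (-3,2).
General solution: e^(-2t)[K_1·v + K_2·(t·v + w)].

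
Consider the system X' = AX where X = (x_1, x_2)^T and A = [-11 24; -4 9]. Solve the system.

x_1(t) = -2K_1e^(t) - 3K_2e^(-3t), x_2(t) = -K_1e^(t) - K_2e^(-3t)

Coefficient matrix A = [[-11, 24], [-4, 9]].
Characteristic polynomial det(A - λI) = λ^2 + 2λ - 3 = 0.
Eigenvalues λ = 1, -3.
For λ=1: (A-λI) row 1 is [-12, 24], so an eigenvector is (-2, -1).
For λ=-3: (A-λI) row 1 is [-8, 24], so an eigenvector is (-3, -1).
General solution: K_1e^(t)(-2,-1) + K_2e^(-3t)(-3,-1).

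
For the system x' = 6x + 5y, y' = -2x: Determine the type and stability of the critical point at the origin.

unstable spiral

A = [[6,5],[-2,0]]; det(A-λI) = λ^2 - 6λ + 10.
λ = 3 ± i: positive real part.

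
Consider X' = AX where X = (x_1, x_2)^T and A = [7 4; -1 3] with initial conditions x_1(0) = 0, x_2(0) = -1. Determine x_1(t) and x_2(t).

x_1(t) = -4te^(5t), x_2(t) = 2te^(5t) - e^(5t)

Coefficient matrix A = [[7, 4], [-1, 3]].
Characteristic polynomial det(A - λI) = λ^2 - 10λ + 25 = 0.
Single eigenvalue λ = 5 with algebraic multiplicity 2.
Eigenvector v = (-2,1); generalized eigenvector w with (A-λI)w=v is (1,-1).
General solution: e^(5t)[C_1·v + C_2·(t·v + w)].
Applying x_1(0)=0, x_2(0)=-1 gives C_1=1, C_2=2.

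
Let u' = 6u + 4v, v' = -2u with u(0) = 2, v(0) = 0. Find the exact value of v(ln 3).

-144

A = [[6,4],[-2,0]]; eigenvalues λ = 4, 2.
Eigenvectors: (2,-1) for λ=4, (-1,1) for λ=2.
From the initial condition, c_1 = 2, c_2 = 2.
v(ln 3) = (2)(3^4)(-1) + (2)(3^2)(1) = -144.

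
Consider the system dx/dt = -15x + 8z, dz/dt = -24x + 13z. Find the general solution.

x(t) = 2K_1e^(-3t) + K_2e^(t), z(t) = 3K_1e^(-3t) + 2K_2e^(t)

Coefficient matrix A = [[-15, 8], [-24, 13]].
Characteristic polynomial det(A - λI) = λ^2 + 2λ - 3 = 0.
Eigenvalues λ = -3, 1.
For λ=-3: (A-λI) row 1 is [-12, 8], so an eigenvector is (2, 3).
For λ=1: (A-λI) row 1 is [-16, 8], so an eigenvector is (1, 2).
General solution: K_1e^(-3t)(2,3) + K_2e^(t)(1,2).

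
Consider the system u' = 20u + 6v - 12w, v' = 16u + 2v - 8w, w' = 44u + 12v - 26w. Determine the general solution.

u(t) = C_1e^(-4t) + C_3e^(2t), v(t) = 2C_2e^(-2t) + C_3e^(2t), w(t) = 2C_1e^(-4t) + C_2e^(-2t) + 2C_3e^(2t)

Coefficient matrix A = [[20, 6, -12], [16, 2, -8], [44, 12, -26]].
det(A - λI) = 0 gives eigenvalues λ = -4, -2, 2.
For λ=-4: eigenvector (1,0,2).
For λ=-2: eigenvector (0,2,1).
For λ=2: eigenvector (1,1,2).
General solution: C_1e^(-4t)(1,0,2) + C_2e^(-2t)(0,2,1) + C_3e^(2t)(1,1,2).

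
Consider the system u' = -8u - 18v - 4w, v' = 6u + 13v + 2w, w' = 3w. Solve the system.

u(t) = -3K_1e^(4t) - 2K_2e^(3t) - 2K_3e^(t), v(t) = 2K_1e^(4t) + K_2e^(3t) + K_3e^(t), w(t) = K_2e^(3t)

Coefficient matrix A = [[-8, -18, -4], [6, 13, 2], [0, 0, 3]].
det(A - λI) = 0 gives eigenvalues λ = 4, 3, 1.
For λ=4: eigenvector (-3,2,0).
For λ=3: eigenvector (-2,1,1).
For λ=1: eigenvector (-2,1,0).
General solution: K_1e^(4t)(-3,2,0) + K_2e^(3t)(-2,1,1) + K_3e^(t)(-2,1,0).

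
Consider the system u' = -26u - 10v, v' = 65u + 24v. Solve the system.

u(t) = -C_1e^(-t)sin(5t) + C_1e^(-t)cos(5t) + C_2e^(-t)sin(5t) + C_2e^(-t)cos(5t), v(t) = 3C_1e^(-t)sin(5t) - 2C_1e^(-t)cos(5t) - 2C_2e^(-t)sin(5t) - 3C_2e^(-t)cos(5t)

Coefficient matrix A = [[-26, -10], [65, 24]].
Characteristic polynomial det(A - λI) = λ^2 + 2λ + 26 = 0.
Eigenvalues λ = -1 ± 5i (complex conjugate pair).
For λ=-1+5i: an eigenvector is (1,-2) - i(-1,3) = (1 + i, -2 - 3i).
A real fundamental pair from Re and Im of e^((-1+5i)t)v: X_1 = e^(-t)(cos(5t)·(1,-2) + sin(5t)·(-1,3)), X_2 = e^(-t)(sin(5t)·(1,-2) - cos(5t)·(-1,3)).
General solution: C_1X_1 + C_2X_2.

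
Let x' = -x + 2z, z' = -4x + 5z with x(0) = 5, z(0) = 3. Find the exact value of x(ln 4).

A = [[-1,2],[-4,5]]; eigenvalues λ = 3, 1.
Eigenvectors: (-1,-2) for λ=3, (1,1) for λ=1.
From the initial condition, c_1 = 2, c_2 = 7.
x(ln 4) = (2)(4^3)(-1) + (7)(4^1)(1) = -100.

-100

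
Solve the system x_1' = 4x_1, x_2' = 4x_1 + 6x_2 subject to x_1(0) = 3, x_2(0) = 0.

Coefficient matrix A = [[4, 0], [4, 6]].
Characteristic polynomial det(A - λI) = λ^2 - 10λ + 24 = 0.
Eigenvalues λ = 4, 6.
For λ=4: (A-λI) row 2 is [4, 2], so an eigenvector is (1, -2).
For λ=6: (A-λI) row 1 is [-2, 0], so an eigenvector is (0, -1).
General solution: C_1e^(4t)(1,-2) + C_2e^(6t)(0,-1).
Applying x_1(0)=3, x_2(0)=0 gives C_1=3, C_2=-6.

x_1(t) = 3e^(4t), x_2(t) = 6e^(6t) - 6e^(4t)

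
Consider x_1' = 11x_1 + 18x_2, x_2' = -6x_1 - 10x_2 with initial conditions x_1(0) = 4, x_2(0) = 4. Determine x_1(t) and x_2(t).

Coefficient matrix A = [[11, 18], [-6, -10]].
Characteristic polynomial det(A - λI) = λ^2 - λ - 2 = 0.
Eigenvalues λ = -1, 2.
For λ=-1: (A-λI) row 1 is [12, 18], so an eigenvector is (-3, 2).
For λ=2: (A-λI) row 1 is [9, 18], so an eigenvector is (-2, 1).
General solution: K_1e^(-t)(-3,2) + K_2e^(2t)(-2,1).
Applying x_1(0)=4, x_2(0)=4 gives K_1=12, K_2=-20.

x_1(t) = 40e^(2t) - 36e^(-t), x_2(t) = -20e^(2t) + 24e^(-t)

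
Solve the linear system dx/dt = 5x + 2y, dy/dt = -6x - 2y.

x(t) = -K_1e^(t) + 2K_2e^(2t), y(t) = 2K_1e^(t) - 3K_2e^(2t)

Coefficient matrix A = [[5, 2], [-6, -2]].
Characteristic polynomial det(A - λI) = λ^2 - 3λ + 2 = 0.
Eigenvalues λ = 1, 2.
For λ=1: (A-λI) row 1 is [4, 2], so an eigenvector is (-1, 2).
For λ=2: (A-λI) row 1 is [3, 2], so an eigenvector is (2, -3).
General solution: K_1e^(t)(-1,2) + K_2e^(2t)(2,-3).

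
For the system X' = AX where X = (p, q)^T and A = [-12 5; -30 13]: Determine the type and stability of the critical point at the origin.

saddle

A = [[-12,5],[-30,13]]; det(A-λI) = λ^2 - λ - 6.
λ = -2, 3: opposite signs.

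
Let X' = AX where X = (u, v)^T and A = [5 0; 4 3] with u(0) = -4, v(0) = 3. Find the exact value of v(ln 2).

-168

A = [[5,0],[4,3]]; eigenvalues λ = 5, 3.
Eigenvectors: (-1,-2) for λ=5, (0,1) for λ=3.
From the initial condition, c_1 = 4, c_2 = 11.
v(ln 2) = (4)(2^5)(-2) + (11)(2^3)(1) = -168.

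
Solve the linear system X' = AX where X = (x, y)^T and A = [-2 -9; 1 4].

x(t) = 3c_1e^(t) + 3c_2te^(t) + 2c_2e^(t), y(t) = -c_1e^(t) - c_2te^(t) - c_2e^(t)

Coefficient matrix A = [[-2, -9], [1, 4]].
Characteristic polynomial det(A - λI) = λ^2 - 2λ + 1 = 0.
Single eigenvalue λ = 1 with algebraic multiplicity 2.
Eigenvector v = (3,-1); generalized eigenvector w with (A-λI)w=v is (2,-1).
General solution: e^(t)[c_1·v + c_2·(t·v + w)].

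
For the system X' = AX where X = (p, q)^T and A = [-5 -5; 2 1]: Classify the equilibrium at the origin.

A = [[-5,-5],[2,1]]; det(A-λI) = λ^2 + 4λ + 5.
λ = -2 ± i: negative real part.

stable spiral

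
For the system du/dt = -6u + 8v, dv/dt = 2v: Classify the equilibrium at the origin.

A = [[-6,8],[0,2]]; det(A-λI) = λ^2 + 4λ - 12.
λ = 2, -6: opposite signs.

saddle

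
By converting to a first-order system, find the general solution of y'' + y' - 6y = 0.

y(t) = C_1e^(2t) + C_2e^(-3t)

Let x_1 = y, x_2 = y'. Then x_1' = x_2 and x_2' = 6x_1 - x_2.
A = [[0,1],[6,-1]]; det(A-λI) = λ^2 + λ - 6.
Eigenvalues λ = 2, -3 with eigenvectors (1,2), (1,-3).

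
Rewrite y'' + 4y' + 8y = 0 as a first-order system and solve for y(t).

Let x_1 = y, x_2 = y'. Then x_1' = x_2 and x_2' = -8x_1 - 4x_2.
A = [[0,1],[-8,-4]]; det(A-λI) = λ^2 + 4λ + 8.
Eigenvalues λ = -2 ± 2i.

y(t) = c_1e^(-2t)cos(2t) + c_2e^(-2t)sin(2t)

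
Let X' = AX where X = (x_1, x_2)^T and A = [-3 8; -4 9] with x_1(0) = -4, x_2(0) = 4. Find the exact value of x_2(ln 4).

12256

A = [[-3,8],[-4,9]]; eigenvalues λ = 1, 5.
Eigenvectors: (2,1) for λ=1, (1,1) for λ=5.
From the initial condition, c_1 = -8, c_2 = 12.
x_2(ln 4) = (-8)(4^1)(1) + (12)(4^5)(1) = 12256.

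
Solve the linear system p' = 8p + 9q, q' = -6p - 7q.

p(t) = 3C_1e^(2t) + C_2e^(-t), q(t) = -2C_1e^(2t) - C_2e^(-t)

Coefficient matrix A = [[8, 9], [-6, -7]].
Characteristic polynomial det(A - λI) = λ^2 - λ - 2 = 0.
Eigenvalues λ = 2, -1.
For λ=2: (A-λI) row 1 is [6, 9], so an eigenvector is (3, -2).
For λ=-1: (A-λI) row 1 is [9, 9], so an eigenvector is (1, -1).
General solution: C_1e^(2t)(3,-2) + C_2e^(-t)(1,-1).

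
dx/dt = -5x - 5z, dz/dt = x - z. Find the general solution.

x(t) = -K_1e^(-3t)sin(t) - 2K_1e^(-3t)cos(t) - 2K_2e^(-3t)sin(t) + K_2e^(-3t)cos(t), z(t) = K_1e^(-3t)cos(t) + K_2e^(-3t)sin(t)

Coefficient matrix A = [[-5, -5], [1, -1]].
Characteristic polynomial det(A - λI) = λ^2 + 6λ + 10 = 0.
Eigenvalues λ = -3 ± i (complex conjugate pair).
For λ=-3+i: an eigenvector is (-2,1) - i(-1,0) = (-2 + i, 1).
A real fundamental pair from Re and Im of e^((-3+i)t)v: X_1 = e^(-3t)(cos(t)·(-2,1) + sin(t)·(-1,0)), X_2 = e^(-3t)(sin(t)·(-2,1) - cos(t)·(-1,0)).
General solution: K_1X_1 + K_2X_2.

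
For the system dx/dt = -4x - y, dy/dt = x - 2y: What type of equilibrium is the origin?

A = [[-4,-1],[1,-2]]; det(A-λI) = λ^2 + 6λ + 9.
repeated λ = -3 with a single eigenvector.

stable improper node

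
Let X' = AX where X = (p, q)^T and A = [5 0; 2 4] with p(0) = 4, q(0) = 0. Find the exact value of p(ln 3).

A = [[5,0],[2,4]]; eigenvalues λ = 5, 4.
Eigenvectors: (-1,-2) for λ=5, (0,1) for λ=4.
From the initial condition, c_1 = -4, c_2 = -8.
p(ln 3) = (-4)(3^5)(-1) + (-8)(3^4)(0) = 972.

972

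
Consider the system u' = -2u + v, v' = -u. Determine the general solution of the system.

u(t) = c_1e^(-t) + c_2te^(-t) + 2c_2e^(-t), v(t) = c_1e^(-t) + c_2te^(-t) + 3c_2e^(-t)

Coefficient matrix A = [[-2, 1], [-1, 0]].
Characteristic polynomial det(A - λI) = λ^2 + 2λ + 1 = 0.
Single eigenvalue λ = -1 with algebraic multiplicity 2.
Eigenvector v = (1,1); generalized eigenvector w with (A-λI)w=v is (2,3).
General solution: e^(-t)[c_1·v + c_2·(t·v + w)].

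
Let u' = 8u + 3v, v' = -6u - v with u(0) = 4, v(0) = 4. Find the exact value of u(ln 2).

352

A = [[8,3],[-6,-1]]; eigenvalues λ = 5, 2.
Eigenvectors: (-1,1) for λ=5, (-1,2) for λ=2.
From the initial condition, c_1 = -12, c_2 = 8.
u(ln 2) = (-12)(2^5)(-1) + (8)(2^2)(-1) = 352.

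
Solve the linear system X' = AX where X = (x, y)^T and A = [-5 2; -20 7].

Coefficient matrix A = [[-5, 2], [-20, 7]].
Characteristic polynomial det(A - λI) = λ^2 - 2λ + 5 = 0.
Eigenvalues λ = 1 ± 2i (complex conjugate pair).
For λ=1+2i: an eigenvector is (0,-1) - i(-1,-3) = (0 + i, -1 + 3i).
A real fundamental pair from Re and Im of e^((1+2i)t)v: X_1 = e^(t)(cos(2t)·(0,-1) + sin(2t)·(-1,-3)), X_2 = e^(t)(sin(2t)·(0,-1) - cos(2t)·(-1,-3)).
General solution: K_1X_1 + K_2X_2.

x(t) = -K_1e^(t)sin(2t) + K_2e^(t)cos(2t), y(t) = -3K_1e^(t)sin(2t) - K_1e^(t)cos(2t) - K_2e^(t)sin(2t) + 3K_2e^(t)cos(2t)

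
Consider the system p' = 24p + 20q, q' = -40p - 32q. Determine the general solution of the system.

p(t) = 2K_1e^(-4t)sin(4t) + K_1e^(-4t)cos(4t) + K_2e^(-4t)sin(4t) - 2K_2e^(-4t)cos(4t), q(t) = -3K_1e^(-4t)sin(4t) - K_1e^(-4t)cos(4t) - K_2e^(-4t)sin(4t) + 3K_2e^(-4t)cos(4t)

Coefficient matrix A = [[24, 20], [-40, -32]].
Characteristic polynomial det(A - λI) = λ^2 + 8λ + 32 = 0.
Eigenvalues λ = -4 ± 4i (complex conjugate pair).
For λ=-4+4i: an eigenvector is (1,-1) - i(2,-3) = (1 - 2i, -1 + 3i).
A real fundamental pair from Re and Im of e^((-4+4i)t)v: X_1 = e^(-4t)(cos(4t)·(1,-1) + sin(4t)·(2,-3)), X_2 = e^(-4t)(sin(4t)·(1,-1) - cos(4t)·(2,-3)).
General solution: K_1X_1 + K_2X_2.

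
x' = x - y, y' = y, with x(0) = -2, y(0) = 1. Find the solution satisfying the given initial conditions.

Coefficient matrix A = [[1, -1], [0, 1]].
Characteristic polynomial det(A - λI) = λ^2 - 2λ + 1 = 0.
Single eigenvalue λ = 1 with algebraic multiplicity 2.
Eigenvector v = (-1,0); generalized eigenvector w with (A-λI)w=v is (2,1).
General solution: e^(t)[c_1·v + c_2·(t·v + w)].
Applying x(0)=-2, y(0)=1 gives c_1=4, c_2=1.

x(t) = -te^(t) - 2e^(t), y(t) = e^(t)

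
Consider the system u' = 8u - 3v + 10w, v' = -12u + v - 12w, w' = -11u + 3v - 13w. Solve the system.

u(t) = -C_1e^(-3t) + C_2e^(-2t) + C_3e^(t), v(t) = 3C_1e^(-3t) - C_3e^(t), w(t) = 2C_1e^(-3t) - C_2e^(-2t) - C_3e^(t)

Coefficient matrix A = [[8, -3, 10], [-12, 1, -12], [-11, 3, -13]].
det(A - λI) = 0 gives eigenvalues λ = -3, -2, 1.
For λ=-3: eigenvector (-1,3,2).
For λ=-2: eigenvector (1,0,-1).
For λ=1: eigenvector (1,-1,-1).
General solution: C_1e^(-3t)(-1,3,2) + C_2e^(-2t)(1,0,-1) + C_3e^(t)(1,-1,-1).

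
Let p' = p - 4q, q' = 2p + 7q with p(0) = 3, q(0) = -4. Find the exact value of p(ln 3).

1161

A = [[1,-4],[2,7]]; eigenvalues λ = 5, 3.
Eigenvectors: (1,-1) for λ=5, (-2,1) for λ=3.
From the initial condition, c_1 = 5, c_2 = 1.
p(ln 3) = (5)(3^5)(1) + (1)(3^3)(-2) = 1161.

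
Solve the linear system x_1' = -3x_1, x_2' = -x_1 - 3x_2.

x_1(t) = -c_2e^(-3t), x_2(t) = c_1e^(-3t) + c_2te^(-3t) + 2c_2e^(-3t)

Coefficient matrix A = [[-3, 0], [-1, -3]].
Characteristic polynomial det(A - λI) = λ^2 + 6λ + 9 = 0.
Single eigenvalue λ = -3 with algebraic multiplicity 2.
Eigenvector v = (0,1); generalized eigenvector w with (A-λI)w=v is (-1,2).
General solution: e^(-3t)[c_1·v + c_2·(t·v + w)].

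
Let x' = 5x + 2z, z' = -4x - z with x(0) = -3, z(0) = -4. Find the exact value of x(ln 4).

-612

A = [[5,2],[-4,-1]]; eigenvalues λ = 3, 1.
Eigenvectors: (-1,1) for λ=3, (1,-2) for λ=1.
From the initial condition, c_1 = 10, c_2 = 7.
x(ln 4) = (10)(4^3)(-1) + (7)(4^1)(1) = -612.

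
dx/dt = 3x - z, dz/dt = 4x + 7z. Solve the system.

x(t) = -C_1e^(5t) - C_2te^(5t), z(t) = 2C_1e^(5t) + 2C_2te^(5t) + C_2e^(5t)

Coefficient matrix A = [[3, -1], [4, 7]].
Characteristic polynomial det(A - λI) = λ^2 - 10λ + 25 = 0.
Single eigenvalue λ = 5 with algebraic multiplicity 2.
Eigenvector v = (-1,2); generalized eigenvector w with (A-λI)w=v is (0,1).
General solution: e^(5t)[C_1·v + C_2·(t·v + w)].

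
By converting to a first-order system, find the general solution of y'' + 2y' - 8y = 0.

Let x_1 = y, x_2 = y'. Then x_1' = x_2 and x_2' = 8x_1 - 2x_2.
A = [[0,1],[8,-2]]; det(A-λI) = λ^2 + 2λ - 8.
Eigenvalues λ = 2, -4 with eigenvectors (1,2), (1,-4).

y(t) = c_1e^(2t) + c_2e^(-4t)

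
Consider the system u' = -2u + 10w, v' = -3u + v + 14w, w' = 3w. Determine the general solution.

u(t) = c_1e^(-2t) + 2c_3e^(3t), v(t) = c_1e^(-2t) + c_2e^(t) + 4c_3e^(3t), w(t) = c_3e^(3t)

Coefficient matrix A = [[-2, 0, 10], [-3, 1, 14], [0, 0, 3]].
det(A - λI) = 0 gives eigenvalues λ = -2, 1, 3.
For λ=-2: eigenvector (1,1,0).
For λ=1: eigenvector (0,1,0).
For λ=3: eigenvector (2,4,1).
General solution: c_1e^(-2t)(1,1,0) + c_2e^(t)(0,1,0) + c_3e^(3t)(2,4,1).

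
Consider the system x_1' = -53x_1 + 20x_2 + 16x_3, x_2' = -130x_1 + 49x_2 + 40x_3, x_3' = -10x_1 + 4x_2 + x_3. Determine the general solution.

x_1(t) = 2C_1e^(-3t) + 3C_2e^(-t) + 4C_3e^(t), x_2(t) = 5C_1e^(-3t) + 7C_2e^(-t) + 10C_3e^(t), x_3(t) = C_2e^(-t) + C_3e^(t)

Coefficient matrix A = [[-53, 20, 16], [-130, 49, 40], [-10, 4, 1]].
det(A - λI) = 0 gives eigenvalues λ = -3, -1, 1.
For λ=-3: eigenvector (2,5,0).
For λ=-1: eigenvector (3,7,1).
For λ=1: eigenvector (4,10,1).
General solution: C_1e^(-3t)(2,5,0) + C_2e^(-t)(3,7,1) + C_3e^(t)(4,10,1).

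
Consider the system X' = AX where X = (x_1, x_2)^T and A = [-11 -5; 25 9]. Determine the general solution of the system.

Coefficient matrix A = [[-11, -5], [25, 9]].
Characteristic polynomial det(A - λI) = λ^2 + 2λ + 26 = 0.
Eigenvalues λ = -1 ± 5i (complex conjugate pair).
For λ=-1+5i: an eigenvector is (-1,2) - i(0,-1) = (-1, 2 + i).
A real fundamental pair from Re and Im of e^((-1+5i)t)v: X_1 = e^(-t)(cos(5t)·(-1,2) + sin(5t)·(0,-1)), X_2 = e^(-t)(sin(5t)·(-1,2) - cos(5t)·(0,-1)).
General solution: K_1X_1 + K_2X_2.

x_1(t) = -K_1e^(-t)cos(5t) - K_2e^(-t)sin(5t), x_2(t) = -K_1e^(-t)sin(5t) + 2K_1e^(-t)cos(5t) + 2K_2e^(-t)sin(5t) + K_2e^(-t)cos(5t)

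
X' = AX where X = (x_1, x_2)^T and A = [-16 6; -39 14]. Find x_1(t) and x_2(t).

x_1(t) = -c_1e^(-t)sin(3t) + c_1e^(-t)cos(3t) + c_2e^(-t)sin(3t) + c_2e^(-t)cos(3t), x_2(t) = -3c_1e^(-t)sin(3t) + 2c_1e^(-t)cos(3t) + 2c_2e^(-t)sin(3t) + 3c_2e^(-t)cos(3t)

Coefficient matrix A = [[-16, 6], [-39, 14]].
Characteristic polynomial det(A - λI) = λ^2 + 2λ + 10 = 0.
Eigenvalues λ = -1 ± 3i (complex conjugate pair).
For λ=-1+3i: an eigenvector is (1,2) - i(-1,-3) = (1 + i, 2 + 3i).
A real fundamental pair from Re and Im of e^((-1+3i)t)v: X_1 = e^(-t)(cos(3t)·(1,2) + sin(3t)·(-1,-3)), X_2 = e^(-t)(sin(3t)·(1,2) - cos(3t)·(-1,-3)).
General solution: c_1X_1 + c_2X_2.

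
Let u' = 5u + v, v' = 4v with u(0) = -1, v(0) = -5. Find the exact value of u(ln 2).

-112

A = [[5,1],[0,4]]; eigenvalues λ = 5, 4.
Eigenvectors: (1,0) for λ=5, (1,-1) for λ=4.
From the initial condition, c_1 = -6, c_2 = 5.
u(ln 2) = (-6)(2^5)(1) + (5)(2^4)(1) = -112.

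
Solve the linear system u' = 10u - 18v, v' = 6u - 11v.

Coefficient matrix A = [[10, -18], [6, -11]].
Characteristic polynomial det(A - λI) = λ^2 + λ - 2 = 0.
Eigenvalues λ = 1, -2.
For λ=1: (A-λI) row 1 is [9, -18], so an eigenvector is (-2, -1).
For λ=-2: (A-λI) row 1 is [12, -18], so an eigenvector is (3, 2).
General solution: C_1e^(t)(-2,-1) + C_2e^(-2t)(3,2).

u(t) = -2C_1e^(t) + 3C_2e^(-2t), v(t) = -C_1e^(t) + 2C_2e^(-2t)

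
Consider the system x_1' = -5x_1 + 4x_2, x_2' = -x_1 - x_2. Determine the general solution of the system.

x_1(t) = -2c_1e^(-3t) - 2c_2te^(-3t) + c_2e^(-3t), x_2(t) = -c_1e^(-3t) - c_2te^(-3t)

Coefficient matrix A = [[-5, 4], [-1, -1]].
Characteristic polynomial det(A - λI) = λ^2 + 6λ + 9 = 0.
Single eigenvalue λ = -3 with algebraic multiplicity 2.
Eigenvector v = (-2,-1); generalized eigenvector w with (A-λI)w=v is (1,0).
General solution: e^(-3t)[c_1·v + c_2·(t·v + w)].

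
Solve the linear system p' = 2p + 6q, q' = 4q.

p(t) = -K_1e^(2t) - 3K_2e^(4t), q(t) = -K_2e^(4t)

Coefficient matrix A = [[2, 6], [0, 4]].
Characteristic polynomial det(A - λI) = λ^2 - 6λ + 8 = 0.
Eigenvalues λ = 2, 4.
For λ=2: (A-λI) row 1 is [0, 6], so an eigenvector is (-1, 0).
For λ=4: (A-λI) row 1 is [-2, 6], so an eigenvector is (-3, -1).
General solution: K_1e^(2t)(-1,0) + K_2e^(4t)(-3,-1).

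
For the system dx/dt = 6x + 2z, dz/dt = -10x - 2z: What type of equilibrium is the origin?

A = [[6,2],[-10,-2]]; det(A-λI) = λ^2 - 4λ + 8.
λ = 2 ± 2i: positive real part.

unstable spiral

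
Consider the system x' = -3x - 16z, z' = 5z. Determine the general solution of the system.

x(t) = -K_1e^(-3t) + 2K_2e^(5t), z(t) = -K_2e^(5t)

Coefficient matrix A = [[-3, -16], [0, 5]].
Characteristic polynomial det(A - λI) = λ^2 - 2λ - 15 = 0.
Eigenvalues λ = -3, 5.
For λ=-3: (A-λI) row 1 is [0, -16], so an eigenvector is (-1, 0).
For λ=5: (A-λI) row 1 is [-8, -16], so an eigenvector is (2, -1).
General solution: K_1e^(-3t)(-1,0) + K_2e^(5t)(2,-1).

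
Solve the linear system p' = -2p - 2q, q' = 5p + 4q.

Coefficient matrix A = [[-2, -2], [5, 4]].
Characteristic polynomial det(A - λI) = λ^2 - 2λ + 2 = 0.
Eigenvalues λ = 1 ± i (complex conjugate pair).
For λ=1+i: an eigenvector is (-1,1) - i(1,-2) = (-1 - i, 1 + 2i).
A real fundamental pair from Re and Im of e^((1+i)t)v: X_1 = e^(t)(cos(t)·(-1,1) + sin(t)·(1,-2)), X_2 = e^(t)(sin(t)·(-1,1) - cos(t)·(1,-2)).
General solution: C_1X_1 + C_2X_2.

p(t) = C_1e^(t)sin(t) - C_1e^(t)cos(t) - C_2e^(t)sin(t) - C_2e^(t)cos(t), q(t) = -2C_1e^(t)sin(t) + C_1e^(t)cos(t) + C_2e^(t)sin(t) + 2C_2e^(t)cos(t)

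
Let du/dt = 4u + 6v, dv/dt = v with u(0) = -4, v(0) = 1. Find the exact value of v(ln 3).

3

A = [[4,6],[0,1]]; eigenvalues λ = 1, 4.
Eigenvectors: (2,-1) for λ=1, (-1,0) for λ=4.
From the initial condition, c_1 = -1, c_2 = 2.
v(ln 3) = (-1)(3^1)(-1) + (2)(3^4)(0) = 3.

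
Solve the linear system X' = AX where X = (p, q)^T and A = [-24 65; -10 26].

p(t) = 3C_1e^(t)sin(5t) + 2C_1e^(t)cos(5t) + 2C_2e^(t)sin(5t) - 3C_2e^(t)cos(5t), q(t) = C_1e^(t)sin(5t) + C_1e^(t)cos(5t) + C_2e^(t)sin(5t) - C_2e^(t)cos(5t)

Coefficient matrix A = [[-24, 65], [-10, 26]].
Characteristic polynomial det(A - λI) = λ^2 - 2λ + 26 = 0.
Eigenvalues λ = 1 ± 5i (complex conjugate pair).
For λ=1+5i: an eigenvector is (2,1) - i(3,1) = (2 - 3i, 1 - i).
A real fundamental pair from Re and Im of e^((1+5i)t)v: X_1 = e^(t)(cos(5t)·(2,1) + sin(5t)·(3,1)), X_2 = e^(t)(sin(5t)·(2,1) - cos(5t)·(3,1)).
General solution: C_1X_1 + C_2X_2.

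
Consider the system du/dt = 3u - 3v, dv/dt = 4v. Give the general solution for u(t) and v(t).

u(t) = -3c_1e^(4t) - c_2e^(3t), v(t) = c_1e^(4t)

Coefficient matrix A = [[3, -3], [0, 4]].
Characteristic polynomial det(A - λI) = λ^2 - 7λ + 12 = 0.
Eigenvalues λ = 4, 3.
For λ=4: (A-λI) row 1 is [-1, -3], so an eigenvector is (-3, 1).
For λ=3: (A-λI) row 1 is [0, -3], so an eigenvector is (-1, 0).
General solution: c_1e^(4t)(-3,1) + c_2e^(3t)(-1,0).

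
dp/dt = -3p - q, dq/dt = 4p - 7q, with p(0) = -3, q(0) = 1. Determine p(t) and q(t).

p(t) = -7te^(-5t) - 3e^(-5t), q(t) = -14te^(-5t) + e^(-5t)

Coefficient matrix A = [[-3, -1], [4, -7]].
Characteristic polynomial det(A - λI) = λ^2 + 10λ + 25 = 0.
Single eigenvalue λ = -5 with algebraic multiplicity 2.
Eigenvector v = (-1,-2); generalized eigenvector w with (A-λI)w=v is (-1,-1).
General solution: e^(-5t)[K_1·v + K_2·(t·v + w)].
Applying p(0)=-3, q(0)=1 gives K_1=-4, K_2=7.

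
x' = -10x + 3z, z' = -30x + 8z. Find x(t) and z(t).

Coefficient matrix A = [[-10, 3], [-30, 8]].
Characteristic polynomial det(A - λI) = λ^2 + 2λ + 10 = 0.
Eigenvalues λ = -1 ± 3i (complex conjugate pair).
For λ=-1+3i: an eigenvector is (0,1) - i(1,3) = (0 - i, 1 - 3i).
A real fundamental pair from Re and Im of e^((-1+3i)t)v: X_1 = e^(-t)(cos(3t)·(0,1) + sin(3t)·(1,3)), X_2 = e^(-t)(sin(3t)·(0,1) - cos(3t)·(1,3)).
General solution: C_1X_1 + C_2X_2.

x(t) = C_1e^(-t)sin(3t) - C_2e^(-t)cos(3t), z(t) = 3C_1e^(-t)sin(3t) + C_1e^(-t)cos(3t) + C_2e^(-t)sin(3t) - 3C_2e^(-t)cos(3t)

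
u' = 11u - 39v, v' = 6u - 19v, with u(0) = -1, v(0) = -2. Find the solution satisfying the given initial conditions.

u(t) = 21e^(-4t)sin(3t) - e^(-4t)cos(3t), v(t) = 8e^(-4t)sin(3t) - 2e^(-4t)cos(3t)

Coefficient matrix A = [[11, -39], [6, -19]].
Characteristic polynomial det(A - λI) = λ^2 + 8λ + 25 = 0.
Eigenvalues λ = -4 ± 3i (complex conjugate pair).
For λ=-4+3i: an eigenvector is (-2,-1) - i(3,1) = (-2 - 3i, -1 - i).
A real fundamental pair from Re and Im of e^((-4+3i)t)v: X_1 = e^(-4t)(cos(3t)·(-2,-1) + sin(3t)·(3,1)), X_2 = e^(-4t)(sin(3t)·(-2,-1) - cos(3t)·(3,1)).
General solution: C_1X_1 + C_2X_2.
Applying u(0)=-1, v(0)=-2 gives C_1=5, C_2=-3.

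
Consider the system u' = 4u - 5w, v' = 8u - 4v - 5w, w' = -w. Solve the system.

u(t) = c_1e^(4t) + c_2e^(-t), v(t) = c_1e^(4t) + c_2e^(-t) + c_3e^(-4t), w(t) = c_2e^(-t)

Coefficient matrix A = [[4, 0, -5], [8, -4, -5], [0, 0, -1]].
det(A - λI) = 0 gives eigenvalues λ = 4, -1, -4.
For λ=4: eigenvector (1,1,0).
For λ=-1: eigenvector (1,1,1).
For λ=-4: eigenvector (0,1,0).
General solution: c_1e^(4t)(1,1,0) + c_2e^(-t)(1,1,1) + c_3e^(-4t)(0,1,0).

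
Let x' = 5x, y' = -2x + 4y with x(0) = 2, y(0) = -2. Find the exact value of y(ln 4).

-3584

A = [[5,0],[-2,4]]; eigenvalues λ = 4, 5.
Eigenvectors: (0,1) for λ=4, (-1,2) for λ=5.
From the initial condition, c_1 = 2, c_2 = -2.
y(ln 4) = (2)(4^4)(1) + (-2)(4^5)(2) = -3584.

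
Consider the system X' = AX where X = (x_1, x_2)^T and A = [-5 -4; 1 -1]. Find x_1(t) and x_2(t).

x_1(t) = 2K_1e^(-3t) + 2K_2te^(-3t) + 3K_2e^(-3t), x_2(t) = -K_1e^(-3t) - K_2te^(-3t) - 2K_2e^(-3t)

Coefficient matrix A = [[-5, -4], [1, -1]].
Characteristic polynomial det(A - λI) = λ^2 + 6λ + 9 = 0.
Single eigenvalue λ = -3 with algebraic multiplicity 2.
Eigenvector v = (2,-1); generalized eigenvector w with (A-λI)w=v is (3,-2).
General solution: e^(-3t)[K_1·v + K_2·(t·v + w)].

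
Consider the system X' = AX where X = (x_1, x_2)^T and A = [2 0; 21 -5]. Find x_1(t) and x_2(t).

x_1(t) = -C_2e^(2t), x_2(t) = -C_1e^(-5t) - 3C_2e^(2t)

Coefficient matrix A = [[2, 0], [21, -5]].
Characteristic polynomial det(A - λI) = λ^2 + 3λ - 10 = 0.
Eigenvalues λ = -5, 2.
For λ=-5: (A-λI) row 1 is [7, 0], so an eigenvector is (0, -1).
For λ=2: (A-λI) row 2 is [21, -7], so an eigenvector is (-1, -3).
General solution: C_1e^(-5t)(0,-1) + C_2e^(2t)(-1,-3).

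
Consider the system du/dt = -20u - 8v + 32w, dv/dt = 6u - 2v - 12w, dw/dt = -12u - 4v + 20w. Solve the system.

u(t) = -3c_1e^(4t) - 4c_2e^(-2t) + 2c_3e^(-4t), v(t) = c_1e^(4t) + c_2e^(-2t), w(t) = -2c_1e^(4t) - 2c_2e^(-2t) + c_3e^(-4t)

Coefficient matrix A = [[-20, -8, 32], [6, -2, -12], [-12, -4, 20]].
det(A - λI) = 0 gives eigenvalues λ = 4, -2, -4.
For λ=4: eigenvector (-3,1,-2).
For λ=-2: eigenvector (-4,1,-2).
For λ=-4: eigenvector (2,0,1).
General solution: c_1e^(4t)(-3,1,-2) + c_2e^(-2t)(-4,1,-2) + c_3e^(-4t)(2,0,1).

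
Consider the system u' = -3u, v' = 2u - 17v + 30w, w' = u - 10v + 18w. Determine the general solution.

u(t) = C_1e^(-3t), v(t) = -2C_1e^(-3t) - 3C_2e^(3t) + 2C_3e^(-2t), w(t) = -C_1e^(-3t) - 2C_2e^(3t) + C_3e^(-2t)

Coefficient matrix A = [[-3, 0, 0], [2, -17, 30], [1, -10, 18]].
det(A - λI) = 0 gives eigenvalues λ = -3, 3, -2.
For λ=-3: eigenvector (1,-2,-1).
For λ=3: eigenvector (0,-3,-2).
For λ=-2: eigenvector (0,2,1).
General solution: C_1e^(-3t)(1,-2,-1) + C_2e^(3t)(0,-3,-2) + C_3e^(-2t)(0,2,1).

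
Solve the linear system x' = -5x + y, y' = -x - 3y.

Coefficient matrix A = [[-5, 1], [-1, -3]].
Characteristic polynomial det(A - λI) = λ^2 + 8λ + 16 = 0.
Single eigenvalue λ = -4 with algebraic multiplicity 2.
Eigenvector v = (-1,-1); generalized eigenvector w with (A-λI)w=v is (-1,-2).
General solution: e^(-4t)[K_1·v + K_2·(t·v + w)].

x(t) = -K_1e^(-4t) - K_2te^(-4t) - K_2e^(-4t), y(t) = -K_1e^(-4t) - K_2te^(-4t) - 2K_2e^(-4t)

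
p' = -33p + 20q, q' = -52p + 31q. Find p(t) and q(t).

p(t) = -2K_1e^(-t)sin(4t) - K_1e^(-t)cos(4t) - K_2e^(-t)sin(4t) + 2K_2e^(-t)cos(4t), q(t) = -3K_1e^(-t)sin(4t) - 2K_1e^(-t)cos(4t) - 2K_2e^(-t)sin(4t) + 3K_2e^(-t)cos(4t)

Coefficient matrix A = [[-33, 20], [-52, 31]].
Characteristic polynomial det(A - λI) = λ^2 + 2λ + 17 = 0.
Eigenvalues λ = -1 ± 4i (complex conjugate pair).
For λ=-1+4i: an eigenvector is (-1,-2) - i(-2,-3) = (-1 + 2i, -2 + 3i).
A real fundamental pair from Re and Im of e^((-1+4i)t)v: X_1 = e^(-t)(cos(4t)·(-1,-2) + sin(4t)·(-2,-3)), X_2 = e^(-t)(sin(4t)·(-1,-2) - cos(4t)·(-2,-3)).
General solution: K_1X_1 + K_2X_2.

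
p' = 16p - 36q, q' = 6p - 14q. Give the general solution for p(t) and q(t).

p(t) = -3c_1e^(4t) - 2c_2e^(-2t), q(t) = -c_1e^(4t) - c_2e^(-2t)

Coefficient matrix A = [[16, -36], [6, -14]].
Characteristic polynomial det(A - λI) = λ^2 - 2λ - 8 = 0.
Eigenvalues λ = 4, -2.
For λ=4: (A-λI) row 1 is [12, -36], so an eigenvector is (-3, -1).
For λ=-2: (A-λI) row 1 is [18, -36], so an eigenvector is (-2, -1).
General solution: c_1e^(4t)(-3,-1) + c_2e^(-2t)(-2,-1).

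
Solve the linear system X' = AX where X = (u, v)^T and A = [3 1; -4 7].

Coefficient matrix A = [[3, 1], [-4, 7]].
Characteristic polynomial det(A - λI) = λ^2 - 10λ + 25 = 0.
Single eigenvalue λ = 5 with algebraic multiplicity 2.
Eigenvector v = (-1,-2); generalized eigenvector w with (A-λI)w=v is (2,3).
General solution: e^(5t)[c_1·v + c_2·(t·v + w)].

u(t) = -c_1e^(5t) - c_2te^(5t) + 2c_2e^(5t), v(t) = -2c_1e^(5t) - 2c_2te^(5t) + 3c_2e^(5t)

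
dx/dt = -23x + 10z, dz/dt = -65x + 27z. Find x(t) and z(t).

Coefficient matrix A = [[-23, 10], [-65, 27]].
Characteristic polynomial det(A - λI) = λ^2 - 4λ + 29 = 0.
Eigenvalues λ = 2 ± 5i (complex conjugate pair).
For λ=2+5i: an eigenvector is (1,2) - i(-1,-3) = (1 + i, 2 + 3i).
A real fundamental pair from Re and Im of e^((2+5i)t)v: X_1 = e^(2t)(cos(5t)·(1,2) + sin(5t)·(-1,-3)), X_2 = e^(2t)(sin(5t)·(1,2) - cos(5t)·(-1,-3)).
General solution: K_1X_1 + K_2X_2.

x(t) = -K_1e^(2t)sin(5t) + K_1e^(2t)cos(5t) + K_2e^(2t)sin(5t) + K_2e^(2t)cos(5t), z(t) = -3K_1e^(2t)sin(5t) + 2K_1e^(2t)cos(5t) + 2K_2e^(2t)sin(5t) + 3K_2e^(2t)cos(5t)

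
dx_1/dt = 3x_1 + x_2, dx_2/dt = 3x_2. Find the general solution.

x_1(t) = K_1e^(3t) + K_2te^(3t) + 2K_2e^(3t), x_2(t) = K_2e^(3t)

Coefficient matrix A = [[3, 1], [0, 3]].
Characteristic polynomial det(A - λI) = λ^2 - 6λ + 9 = 0.
Single eigenvalue λ = 3 with algebraic multiplicity 2.
Eigenvector v = (1,0); generalized eigenvector w with (A-λI)w=v is (2,1).
General solution: e^(3t)[K_1·v + K_2·(t·v + w)].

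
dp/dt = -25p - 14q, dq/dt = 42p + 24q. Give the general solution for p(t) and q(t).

p(t) = -2C_1e^(-4t) - C_2e^(3t), q(t) = 3C_1e^(-4t) + 2C_2e^(3t)

Coefficient matrix A = [[-25, -14], [42, 24]].
Characteristic polynomial det(A - λI) = λ^2 + λ - 12 = 0.
Eigenvalues λ = -4, 3.
For λ=-4: (A-λI) row 1 is [-21, -14], so an eigenvector is (-2, 3).
For λ=3: (A-λI) row 1 is [-28, -14], so an eigenvector is (-1, 2).
General solution: C_1e^(-4t)(-2,3) + C_2e^(3t)(-1,2).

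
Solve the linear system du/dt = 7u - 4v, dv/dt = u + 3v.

u(t) = -2C_1e^(5t) - 2C_2te^(5t) + C_2e^(5t), v(t) = -C_1e^(5t) - C_2te^(5t) + C_2e^(5t)

Coefficient matrix A = [[7, -4], [1, 3]].
Characteristic polynomial det(A - λI) = λ^2 - 10λ + 25 = 0.
Single eigenvalue λ = 5 with algebraic multiplicity 2.
Eigenvector v = (-2,-1); generalized eigenvector w with (A-λI)w=v is (1,1).
General solution: e^(5t)[C_1·v + C_2·(t·v + w)].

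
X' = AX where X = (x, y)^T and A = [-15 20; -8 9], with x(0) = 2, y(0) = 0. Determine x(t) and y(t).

x(t) = -6e^(-3t)sin(4t) + 2e^(-3t)cos(4t), y(t) = -4e^(-3t)sin(4t)

Coefficient matrix A = [[-15, 20], [-8, 9]].
Characteristic polynomial det(A - λI) = λ^2 + 6λ + 25 = 0.
Eigenvalues λ = -3 ± 4i (complex conjugate pair).
For λ=-3+4i: an eigenvector is (2,1) - i(-1,-1) = (2 + i, 1 + i).
A real fundamental pair from Re and Im of e^((-3+4i)t)v: X_1 = e^(-3t)(cos(4t)·(2,1) + sin(4t)·(-1,-1)), X_2 = e^(-3t)(sin(4t)·(2,1) - cos(4t)·(-1,-1)).
General solution: c_1X_1 + c_2X_2.
Applying x(0)=2, y(0)=0 gives c_1=2, c_2=-2.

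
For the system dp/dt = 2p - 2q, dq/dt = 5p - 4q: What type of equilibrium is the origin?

A = [[2,-2],[5,-4]]; det(A-λI) = λ^2 + 2λ + 2.
λ = -1 ± i: negative real part.

stable spiral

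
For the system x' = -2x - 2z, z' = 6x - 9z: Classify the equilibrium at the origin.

A = [[-2,-2],[6,-9]]; det(A-λI) = λ^2 + 11λ + 30.
λ = -5, -6: both negative.

stable node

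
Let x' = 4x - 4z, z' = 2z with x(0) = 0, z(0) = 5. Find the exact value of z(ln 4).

80

A = [[4,-4],[0,2]]; eigenvalues λ = 2, 4.
Eigenvectors: (2,1) for λ=2, (-1,0) for λ=4.
From the initial condition, c_1 = 5, c_2 = 10.
z(ln 4) = (5)(4^2)(1) + (10)(4^4)(0) = 80.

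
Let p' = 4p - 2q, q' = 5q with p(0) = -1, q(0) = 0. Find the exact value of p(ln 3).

A = [[4,-2],[0,5]]; eigenvalues λ = 4, 5.
Eigenvectors: (1,0) for λ=4, (2,-1) for λ=5.
From the initial condition, c_1 = -1, c_2 = 0.
p(ln 3) = (-1)(3^4)(1) + (0)(3^5)(2) = -81.

-81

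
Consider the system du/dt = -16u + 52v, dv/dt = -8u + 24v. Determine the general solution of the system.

Coefficient matrix A = [[-16, 52], [-8, 24]].
Characteristic polynomial det(A - λI) = λ^2 - 8λ + 32 = 0.
Eigenvalues λ = 4 ± 4i (complex conjugate pair).
For λ=4+4i: an eigenvector is (-2,-1) - i(-3,-1) = (-2 + 3i, -1 + i).
A real fundamental pair from Re and Im of e^((4+4i)t)v: X_1 = e^(4t)(cos(4t)·(-2,-1) + sin(4t)·(-3,-1)), X_2 = e^(4t)(sin(4t)·(-2,-1) - cos(4t)·(-3,-1)).
General solution: K_1X_1 + K_2X_2.

u(t) = -3K_1e^(4t)sin(4t) - 2K_1e^(4t)cos(4t) - 2K_2e^(4t)sin(4t) + 3K_2e^(4t)cos(4t), v(t) = -K_1e^(4t)sin(4t) - K_1e^(4t)cos(4t) - K_2e^(4t)sin(4t) + K_2e^(4t)cos(4t)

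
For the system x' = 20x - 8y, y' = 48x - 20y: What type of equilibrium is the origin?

saddle

A = [[20,-8],[48,-20]]; det(A-λI) = λ^2 - 16.
λ = -4, 4: opposite signs.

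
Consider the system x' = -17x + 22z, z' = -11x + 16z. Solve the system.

x(t) = 2C_1e^(-6t) - C_2e^(5t), z(t) = C_1e^(-6t) - C_2e^(5t)

Coefficient matrix A = [[-17, 22], [-11, 16]].
Characteristic polynomial det(A - λI) = λ^2 + λ - 30 = 0.
Eigenvalues λ = -6, 5.
For λ=-6: (A-λI) row 1 is [-11, 22], so an eigenvector is (2, 1).
For λ=5: (A-λI) row 1 is [-22, 22], so an eigenvector is (-1, -1).
General solution: C_1e^(-6t)(2,1) + C_2e^(5t)(-1,-1).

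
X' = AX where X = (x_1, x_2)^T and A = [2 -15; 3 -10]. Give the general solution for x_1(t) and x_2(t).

Coefficient matrix A = [[2, -15], [3, -10]].
Characteristic polynomial det(A - λI) = λ^2 + 8λ + 25 = 0.
Eigenvalues λ = -4 ± 3i (complex conjugate pair).
For λ=-4+3i: an eigenvector is (-2,-1) - i(1,0) = (-2 - i, -1).
A real fundamental pair from Re and Im of e^((-4+3i)t)v: X_1 = e^(-4t)(cos(3t)·(-2,-1) + sin(3t)·(1,0)), X_2 = e^(-4t)(sin(3t)·(-2,-1) - cos(3t)·(1,0)).
General solution: C_1X_1 + C_2X_2.

x_1(t) = C_1e^(-4t)sin(3t) - 2C_1e^(-4t)cos(3t) - 2C_2e^(-4t)sin(3t) - C_2e^(-4t)cos(3t), x_2(t) = -C_1e^(-4t)cos(3t) - C_2e^(-4t)sin(3t)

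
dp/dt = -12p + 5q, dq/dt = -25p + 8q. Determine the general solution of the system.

Coefficient matrix A = [[-12, 5], [-25, 8]].
Characteristic polynomial det(A - λI) = λ^2 + 4λ + 29 = 0.
Eigenvalues λ = -2 ± 5i (complex conjugate pair).
For λ=-2+5i: an eigenvector is (-1,-2) - i(0,1) = (-1, -2 - i).
A real fundamental pair from Re and Im of e^((-2+5i)t)v: X_1 = e^(-2t)(cos(5t)·(-1,-2) + sin(5t)·(0,1)), X_2 = e^(-2t)(sin(5t)·(-1,-2) - cos(5t)·(0,1)).
General solution: K_1X_1 + K_2X_2.

p(t) = -K_1e^(-2t)cos(5t) - K_2e^(-2t)sin(5t), q(t) = K_1e^(-2t)sin(5t) - 2K_1e^(-2t)cos(5t) - 2K_2e^(-2t)sin(5t) - K_2e^(-2t)cos(5t)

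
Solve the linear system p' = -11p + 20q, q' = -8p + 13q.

Coefficient matrix A = [[-11, 20], [-8, 13]].
Characteristic polynomial det(A - λI) = λ^2 - 2λ + 17 = 0.
Eigenvalues λ = 1 ± 4i (complex conjugate pair).
For λ=1+4i: an eigenvector is (-2,-1) - i(1,1) = (-2 - i, -1 - i).
A real fundamental pair from Re and Im of e^((1+4i)t)v: X_1 = e^(t)(cos(4t)·(-2,-1) + sin(4t)·(1,1)), X_2 = e^(t)(sin(4t)·(-2,-1) - cos(4t)·(1,1)).
General solution: C_1X_1 + C_2X_2.

p(t) = C_1e^(t)sin(4t) - 2C_1e^(t)cos(4t) - 2C_2e^(t)sin(4t) - C_2e^(t)cos(4t), q(t) = C_1e^(t)sin(4t) - C_1e^(t)cos(4t) - C_2e^(t)sin(4t) - C_2e^(t)cos(4t)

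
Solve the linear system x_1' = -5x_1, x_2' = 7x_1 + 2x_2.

x_1(t) = c_2e^(-5t), x_2(t) = -c_1e^(2t) - c_2e^(-5t)

Coefficient matrix A = [[-5, 0], [7, 2]].
Characteristic polynomial det(A - λI) = λ^2 + 3λ - 10 = 0.
Eigenvalues λ = 2, -5.
For λ=2: (A-λI) row 1 is [-7, 0], so an eigenvector is (0, -1).
For λ=-5: (A-λI) row 2 is [7, 7], so an eigenvector is (1, -1).
General solution: c_1e^(2t)(0,-1) + c_2e^(-5t)(1,-1).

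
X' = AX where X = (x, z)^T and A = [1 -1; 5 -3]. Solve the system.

x(t) = -C_1e^(-t)cos(t) - C_2e^(-t)sin(t), z(t) = -C_1e^(-t)sin(t) - 2C_1e^(-t)cos(t) - 2C_2e^(-t)sin(t) + C_2e^(-t)cos(t)

Coefficient matrix A = [[1, -1], [5, -3]].
Characteristic polynomial det(A - λI) = λ^2 + 2λ + 2 = 0.
Eigenvalues λ = -1 ± i (complex conjugate pair).
For λ=-1+i: an eigenvector is (-1,-2) - i(0,-1) = (-1, -2 + i).
A real fundamental pair from Re and Im of e^((-1+i)t)v: X_1 = e^(-t)(cos(t)·(-1,-2) + sin(t)·(0,-1)), X_2 = e^(-t)(sin(t)·(-1,-2) - cos(t)·(0,-1)).
General solution: C_1X_1 + C_2X_2.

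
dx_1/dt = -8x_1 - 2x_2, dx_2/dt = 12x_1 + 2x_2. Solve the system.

Coefficient matrix A = [[-8, -2], [12, 2]].
Characteristic polynomial det(A - λI) = λ^2 + 6λ + 8 = 0.
Eigenvalues λ = -4, -2.
For λ=-4: (A-λI) row 1 is [-4, -2], so an eigenvector is (1, -2).
For λ=-2: (A-λI) row 1 is [-6, -2], so an eigenvector is (-1, 3).
General solution: K_1e^(-4t)(1,-2) + K_2e^(-2t)(-1,3).

x_1(t) = K_1e^(-4t) - K_2e^(-2t), x_2(t) = -2K_1e^(-4t) + 3K_2e^(-2t)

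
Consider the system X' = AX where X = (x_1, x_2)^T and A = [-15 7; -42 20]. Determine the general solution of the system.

x_1(t) = c_1e^(-t) - c_2e^(6t), x_2(t) = 2c_1e^(-t) - 3c_2e^(6t)

Coefficient matrix A = [[-15, 7], [-42, 20]].
Characteristic polynomial det(A - λI) = λ^2 - 5λ - 6 = 0.
Eigenvalues λ = -1, 6.
For λ=-1: (A-λI) row 1 is [-14, 7], so an eigenvector is (1, 2).
For λ=6: (A-λI) row 1 is [-21, 7], so an eigenvector is (-1, -3).
General solution: c_1e^(-t)(1,2) + c_2e^(6t)(-1,-3).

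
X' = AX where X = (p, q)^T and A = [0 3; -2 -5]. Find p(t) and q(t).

p(t) = 3C_1e^(-2t) - C_2e^(-3t), q(t) = -2C_1e^(-2t) + C_2e^(-3t)

Coefficient matrix A = [[0, 3], [-2, -5]].
Characteristic polynomial det(A - λI) = λ^2 + 5λ + 6 = 0.
Eigenvalues λ = -2, -3.
For λ=-2: (A-λI) row 1 is [2, 3], so an eigenvector is (3, -2).
For λ=-3: (A-λI) row 1 is [3, 3], so an eigenvector is (-1, 1).
General solution: C_1e^(-2t)(3,-2) + C_2e^(-3t)(-1,1).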